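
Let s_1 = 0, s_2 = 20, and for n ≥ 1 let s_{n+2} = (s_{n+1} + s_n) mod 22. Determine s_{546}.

12

Listing terms: s_1 = 0; s_2 = 20; s_3 = 20; s_4 = 18; s_5 = 16; s_6 = 12; s_7 = 6; s_8 = 18; s_9 = 2; s_{10} = 20; s_{11} = 0; s_{12} = 20.
Since (s_{11}, s_{12}) = (s_1, s_2) = (0, 20) (two consecutive terms determine the rest), the sequence is periodic with period 10.
So s_{546} = s_{1 + ((546-1) mod 10)} = s_6 = 12.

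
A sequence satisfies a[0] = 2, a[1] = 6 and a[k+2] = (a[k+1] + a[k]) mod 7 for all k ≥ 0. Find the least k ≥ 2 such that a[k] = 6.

10

Listing terms: a[0] = 2,  a[1] = 6,  a[2] = 1,  a[3] = 0,  a[4] = 1,  a[5] = 1,  a[6] = 2,  a[7] = 3,  a[8] = 5,  a[9] = 1,  a[10] = 6,  a[11] = 0,  a[12] = 6,  a[13] = 6,  a[14] = 5,  a[15] = 4,  a[16] = 2,  a[17] = 6.
The sequence repeats with period 16.
The value 6 first appears (with k ≥ 2) at a[10].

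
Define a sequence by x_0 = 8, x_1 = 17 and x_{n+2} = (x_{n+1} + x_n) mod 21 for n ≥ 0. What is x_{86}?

8

We have x_0 = 8; x_1 = 17; x_2 = 4; x_3 = 0; x_4 = 4; x_5 = 4; x_6 = 8; x_7 = 12; x_8 = 20; x_9 = 11; x_{10} = 10; x_{11} = 0; x_{12} = 10; x_{13} = 10; x_{14} = 20; x_{15} = 9; x_{16} = 8; x_{17} = 17.
The sequence repeats with period 16.
So x_{86} = x_{0 + ((86-0) mod 16)} = x_6 = 8.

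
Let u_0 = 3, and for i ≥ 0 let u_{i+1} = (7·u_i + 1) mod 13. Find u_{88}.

11

Listing terms: u_0 = 3,  u_1 = 9,  u_2 = 12,  u_3 = 7,  u_4 = 11,  u_5 = 0,  u_6 = 1,  u_7 = 8,  u_8 = 5,  u_9 = 10,  u_{10} = 6,  u_{11} = 4,  u_{12} = 3.
The sequence repeats with period 12.
(88 - 0) mod 12 = 4, so u_{88} = u_4 = 11.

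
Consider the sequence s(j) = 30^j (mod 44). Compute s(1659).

40

Listing terms: s(0) = 1,  s(1) = 30,  s(2) = 20,  s(3) = 28,  s(4) = 4,  s(5) = 32,  s(6) = 36,  s(7) = 24,  s(8) = 16,  s(9) = 40,  s(10) = 12,  s(11) = 8,  s(12) = 20.
Since s(12) = s(2) = 20, the sequence is eventually periodic: after a pre-period of length 2 it cycles with period 10.
For j ≥ 2, s(j) depends only on (j - 2) mod 10. (1659 - 2) mod 10 = 7, so s(1659) = s(9) = 40.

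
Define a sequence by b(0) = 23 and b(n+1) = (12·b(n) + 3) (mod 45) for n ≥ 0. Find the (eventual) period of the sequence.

4

Listing terms: b(0) = 23,  b(1) = 9,  b(2) = 21,  b(3) = 30,  b(4) = 3,  b(5) = 39,  b(6) = 21.
Since b(6) = b(2) = 21, the sequence is eventually periodic: after a pre-period of length 2 it cycles with period 4.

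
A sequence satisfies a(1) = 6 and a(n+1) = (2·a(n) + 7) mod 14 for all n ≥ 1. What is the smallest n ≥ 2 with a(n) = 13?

4

Listing terms: a(1) = 6,  a(2) = 5,  a(3) = 3,  a(4) = 13,  a(5) = 5.
Since a(5) = a(2) = 5, the sequence is eventually periodic: after a pre-period of length 1 it cycles with period 3.
The value 13 first appears (with n ≥ 2) at a(4).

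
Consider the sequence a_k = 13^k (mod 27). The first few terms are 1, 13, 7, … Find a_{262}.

We have a_0 = 1; a_1 = 13; a_2 = 7; a_3 = 10; a_4 = 22; a_5 = 16; a_6 = 19; a_7 = 4; a_8 = 25; a_9 = 1.
The sequence repeats with period 9.
So a_{262} = a_{0 + ((262-0) mod 9)} = a_1 = 13.

13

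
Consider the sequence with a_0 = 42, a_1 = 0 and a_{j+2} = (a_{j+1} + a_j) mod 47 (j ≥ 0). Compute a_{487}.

7

Computing terms: a_0 = 42, a_1 = 0, a_2 = 42, a_3 = 42, a_4 = 37, a_5 = 32, a_6 = 22, a_7 = 7, a_8 = 29, a_9 = 36, a_{10} = 18, a_{11} = 7, a_{12} = 25, a_{13} = 32, a_{14} = 10, a_{15} = 42, a_{16} = 5, a_{17} = 0, a_{18} = 5, a_{19} = 5, a_{20} = 10, a_{21} = 15, a_{22} = 25, a_{23} = 40, a_{24} = 18, a_{25} = 11, a_{26} = 29, a_{27} = 40, a_{28} = 22, a_{29} = 15, a_{30} = 37, a_{31} = 5, a_{32} = 42, a_{33} = 0.
Since (a_{32}, a_{33}) = (a_0, a_1) = (42, 0) (two consecutive terms determine the rest), the sequence is periodic with period 32.
So a_{487} = a_{0 + ((487-0) mod 32)} = a_7 = 7.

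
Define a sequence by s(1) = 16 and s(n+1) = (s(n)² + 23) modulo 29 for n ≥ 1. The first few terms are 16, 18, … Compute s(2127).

Computing terms: s(1) = 16, s(2) = 18, s(3) = 28, s(4) = 24, s(5) = 19, s(6) = 7, s(7) = 14, s(8) = 16.
Since s(8) = s(1) = 16, the sequence is periodic with period 7.
(2127 - 1) mod 7 = 5, so s(2127) = s(6) = 7.

7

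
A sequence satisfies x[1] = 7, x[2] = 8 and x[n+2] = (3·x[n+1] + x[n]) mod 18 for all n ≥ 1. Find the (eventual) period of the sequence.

6

Computing terms: x[1] = 7; x[2] = 8; x[3] = 13; x[4] = 11; x[5] = 10; x[6] = 5; x[7] = 7; x[8] = 8.
The sequence repeats with period 6.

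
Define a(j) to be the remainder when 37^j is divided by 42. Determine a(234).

Listing terms: a(1) = 37,  a(2) = 25,  a(3) = 1,  a(4) = 37.
Since a(4) = a(1) = 37, the sequence is periodic with period 3.
So a(234) = a(1 + ((234-1) mod 3)) = a(3) = 1.

1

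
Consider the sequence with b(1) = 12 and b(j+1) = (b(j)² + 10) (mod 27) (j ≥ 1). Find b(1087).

5

Listing terms: b(1) = 12,  b(2) = 19,  b(3) = 20,  b(4) = 5,  b(5) = 8,  b(6) = 20.
Since b(6) = b(3) = 20, the sequence is eventually periodic: after a pre-period of length 2 it cycles with period 3.
For j ≥ 3, b(j) depends only on (j - 3) mod 3. (1087 - 3) mod 3 = 1, so b(1087) = b(4) = 5.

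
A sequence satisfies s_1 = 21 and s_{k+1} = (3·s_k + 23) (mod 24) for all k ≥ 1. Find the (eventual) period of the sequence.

4

s_1 = 21,  s_2 = 14,  s_3 = 17,  s_4 = 2,  s_5 = 5,  s_6 = 14.
Since s_6 = s_2 = 14, the sequence is eventually periodic: after a pre-period of length 1 it cycles with period 4.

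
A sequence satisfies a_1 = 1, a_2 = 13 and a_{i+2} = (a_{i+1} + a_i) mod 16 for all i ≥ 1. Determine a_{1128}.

12

Computing terms: a_1 = 1; a_2 = 13; a_3 = 14; a_4 = 11; a_5 = 9; a_6 = 4; a_7 = 13; a_8 = 1; a_9 = 14; a_{10} = 15; a_{11} = 13; a_{12} = 12; a_{13} = 9; a_{14} = 5; a_{15} = 14; a_{16} = 3; a_{17} = 1; a_{18} = 4; a_{19} = 5; a_{20} = 9; a_{21} = 14; a_{22} = 7; a_{23} = 5; a_{24} = 12; a_{25} = 1; a_{26} = 13.
Since (a_{25}, a_{26}) = (a_1, a_2) = (1, 13) (two consecutive terms determine the rest), the sequence is periodic with period 24.
So a_{1128} = a_{1 + ((1128-1) mod 24)} = a_{24} = 12.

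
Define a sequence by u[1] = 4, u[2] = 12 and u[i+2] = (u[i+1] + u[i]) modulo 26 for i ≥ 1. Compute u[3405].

We have u[1] = 4,  u[2] = 12,  u[3] = 16,  u[4] = 2,  u[5] = 18,  u[6] = 20,  u[7] = 12,  u[8] = 6,  u[9] = 18,  u[10] = 24,  u[11] = 16,  u[12] = 14,  u[13] = 4,  u[14] = 18,  u[15] = 22,  u[16] = 14,  u[17] = 10,  u[18] = 24,  u[19] = 8,  u[20] = 6,  u[21] = 14,  u[22] = 20,  u[23] = 8,  u[24] = 2,  u[25] = 10,  u[26] = 12,  u[27] = 22,  u[28] = 8,  u[29] = 4,  u[30] = 12.
Since (u[29], u[30]) = (u[1], u[2]) = (4, 12) (two consecutive terms determine the rest), the sequence is periodic with period 28.
(3405 - 1) mod 28 = 16, so u[3405] = u[17] = 10.

10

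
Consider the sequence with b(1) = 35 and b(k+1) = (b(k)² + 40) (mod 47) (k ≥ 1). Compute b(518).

17

Listing terms: b(1) = 35; b(2) = 43; b(3) = 9; b(4) = 27; b(5) = 17; b(6) = 0; b(7) = 40; b(8) = 42; b(9) = 18; b(10) = 35.
The sequence repeats with period 9.
So b(518) = b(1 + ((518-1) mod 9)) = b(5) = 17.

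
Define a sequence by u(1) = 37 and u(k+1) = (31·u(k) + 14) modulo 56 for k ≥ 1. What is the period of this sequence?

u(1) = 37,  u(2) = 41,  u(3) = 53,  u(4) = 33,  u(5) = 29,  u(6) = 17,  u(7) = 37.
The sequence repeats with period 6.

6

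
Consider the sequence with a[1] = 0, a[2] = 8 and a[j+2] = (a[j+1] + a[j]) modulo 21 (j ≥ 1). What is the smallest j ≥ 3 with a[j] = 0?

9

Listing terms: a[1] = 0,  a[2] = 8,  a[3] = 8,  a[4] = 16,  a[5] = 3,  a[6] = 19,  a[7] = 1,  a[8] = 20,  a[9] = 0,  a[10] = 20,  a[11] = 20,  a[12] = 19,  a[13] = 18,  a[14] = 16,  a[15] = 13,  a[16] = 8,  a[17] = 0,  a[18] = 8.
Since (a[17], a[18]) = (a[1], a[2]) = (0, 8) (two consecutive terms determine the rest), the sequence is periodic with period 16.
The value 0 first appears (with j ≥ 3) at a[9].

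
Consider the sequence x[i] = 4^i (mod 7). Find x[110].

2

Listing terms: x[1] = 4; x[2] = 2; x[3] = 1; x[4] = 4.
The sequence repeats with period 3.
So x[110] = x[1 + ((110-1) mod 3)] = x[2] = 2.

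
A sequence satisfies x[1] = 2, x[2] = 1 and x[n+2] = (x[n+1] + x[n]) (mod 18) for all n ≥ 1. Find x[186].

7

We have x[1] = 2; x[2] = 1; x[3] = 3; x[4] = 4; x[5] = 7; x[6] = 11; x[7] = 0; x[8] = 11; x[9] = 11; x[10] = 4; x[11] = 15; x[12] = 1; x[13] = 16; x[14] = 17; x[15] = 15; x[16] = 14; x[17] = 11; x[18] = 7; x[19] = 0; x[20] = 7; x[21] = 7; x[22] = 14; x[23] = 3; x[24] = 17; x[25] = 2; x[26] = 1.
The sequence repeats with period 24.
So x[186] = x[1 + ((186-1) mod 24)] = x[18] = 7.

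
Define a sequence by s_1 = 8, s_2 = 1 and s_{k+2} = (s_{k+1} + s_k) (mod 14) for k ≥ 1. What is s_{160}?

0

Listing terms: s_1 = 8,  s_2 = 1,  s_3 = 9,  s_4 = 10,  s_5 = 5,  s_6 = 1,  s_7 = 6,  s_8 = 7,  s_9 = 13,  s_{10} = 6,  s_{11} = 5,  s_{12} = 11,  s_{13} = 2,  s_{14} = 13,  s_{15} = 1,  s_{16} = 0,  s_{17} = 1,  s_{18} = 1,  s_{19} = 2,  s_{20} = 3,  s_{21} = 5,  s_{22} = 8,  s_{23} = 13,  s_{24} = 7,  s_{25} = 6,  s_{26} = 13,  s_{27} = 5,  s_{28} = 4,  s_{29} = 9,  s_{30} = 13,  s_{31} = 8,  s_{32} = 7,  s_{33} = 1,  s_{34} = 8,  s_{35} = 9,  s_{36} = 3,  s_{37} = 12,  s_{38} = 1,  s_{39} = 13,  s_{40} = 0,  s_{41} = 13,  s_{42} = 13,  s_{43} = 12,  s_{44} = 11,  s_{45} = 9,  s_{46} = 6,  s_{47} = 1,  s_{48} = 7,  s_{49} = 8,  s_{50} = 1.
Since (s_{49}, s_{50}) = (s_1, s_2) = (8, 1) (two consecutive terms determine the rest), the sequence is periodic with period 48.
(160 - 1) mod 48 = 15, so s_{160} = s_{16} = 0.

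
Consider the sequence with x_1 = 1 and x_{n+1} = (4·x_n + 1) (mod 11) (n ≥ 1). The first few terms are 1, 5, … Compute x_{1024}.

8

Listing terms: x_1 = 1,  x_2 = 5,  x_3 = 10,  x_4 = 8,  x_5 = 0,  x_6 = 1.
Since x_6 = x_1 = 1, the sequence is periodic with period 5.
(1024 - 1) mod 5 = 3, so x_{1024} = x_4 = 8.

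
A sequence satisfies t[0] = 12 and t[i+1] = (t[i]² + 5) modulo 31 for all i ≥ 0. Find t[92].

10

Listing terms: t[0] = 12, t[1] = 25, t[2] = 10, t[3] = 12.
The sequence repeats with period 3.
(92 - 0) mod 3 = 2, so t[92] = t[2] = 10.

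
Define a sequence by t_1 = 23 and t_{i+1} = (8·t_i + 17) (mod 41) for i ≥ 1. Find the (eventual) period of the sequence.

t_1 = 23; t_2 = 37; t_3 = 26; t_4 = 20; t_5 = 13; t_6 = 39; t_7 = 1; t_8 = 25; t_9 = 12; t_{10} = 31; t_{11} = 19; t_{12} = 5; t_{13} = 16; t_{14} = 22; t_{15} = 29; t_{16} = 3; t_{17} = 0; t_{18} = 17; t_{19} = 30; t_{20} = 11; t_{21} = 23.
The sequence repeats with period 20.

20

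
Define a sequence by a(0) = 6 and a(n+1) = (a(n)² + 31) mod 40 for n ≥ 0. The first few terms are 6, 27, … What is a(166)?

32

We have a(0) = 6, a(1) = 27, a(2) = 0, a(3) = 31, a(4) = 32, a(5) = 15, a(6) = 16, a(7) = 7, a(8) = 0.
Since a(8) = a(2) = 0, the sequence is eventually periodic: after a pre-period of length 2 it cycles with period 6.
For n ≥ 2, a(n) depends only on (n - 2) mod 6. (166 - 2) mod 6 = 2, so a(166) = a(4) = 32.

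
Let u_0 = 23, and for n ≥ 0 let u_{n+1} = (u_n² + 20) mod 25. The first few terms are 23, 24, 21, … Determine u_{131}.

Listing terms: u_0 = 23,  u_1 = 24,  u_2 = 21,  u_3 = 11,  u_4 = 16,  u_5 = 1,  u_6 = 21.
Since u_6 = u_2 = 21, the sequence is eventually periodic: after a pre-period of length 2 it cycles with period 4.
For n ≥ 2, u_n depends only on (n - 2) mod 4. (131 - 2) mod 4 = 1, so u_{131} = u_3 = 11.

11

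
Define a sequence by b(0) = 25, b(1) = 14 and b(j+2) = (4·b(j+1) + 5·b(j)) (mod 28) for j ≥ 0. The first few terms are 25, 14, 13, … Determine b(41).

Computing terms: b(0) = 25, b(1) = 14, b(2) = 13, b(3) = 10, b(4) = 21, b(5) = 22, b(6) = 25, b(7) = 14.
The sequence repeats with period 6.
(41 - 0) mod 6 = 5, so b(41) = b(5) = 22.

22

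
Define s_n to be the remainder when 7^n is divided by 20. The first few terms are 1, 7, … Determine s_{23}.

3

Computing terms: s_0 = 1; s_1 = 7; s_2 = 9; s_3 = 3; s_4 = 1.
The sequence repeats with period 4.
(23 - 0) mod 4 = 3, so s_{23} = s_3 = 3.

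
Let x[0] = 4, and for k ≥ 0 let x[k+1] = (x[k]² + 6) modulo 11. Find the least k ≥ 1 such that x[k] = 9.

3

Listing terms: x[0] = 4,  x[1] = 0,  x[2] = 6,  x[3] = 9,  x[4] = 10,  x[5] = 7,  x[6] = 0.
Since x[6] = x[1] = 0, the sequence is eventually periodic: after a pre-period of length 1 it cycles with period 5.
The value 9 first appears (with k ≥ 1) at x[3].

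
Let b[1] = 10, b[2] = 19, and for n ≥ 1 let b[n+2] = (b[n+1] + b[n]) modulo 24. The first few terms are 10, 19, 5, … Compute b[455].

1

b[1] = 10; b[2] = 19; b[3] = 5; b[4] = 0; b[5] = 5; b[6] = 5; b[7] = 10; b[8] = 15; b[9] = 1; b[10] = 16; b[11] = 17; b[12] = 9; b[13] = 2; b[14] = 11; b[15] = 13; b[16] = 0; b[17] = 13; b[18] = 13; b[19] = 2; b[20] = 15; b[21] = 17; b[22] = 8; b[23] = 1; b[24] = 9; b[25] = 10; b[26] = 19.
Since (b[25], b[26]) = (b[1], b[2]) = (10, 19) (two consecutive terms determine the rest), the sequence is periodic with period 24.
So b[455] = b[1 + ((455-1) mod 24)] = b[23] = 1.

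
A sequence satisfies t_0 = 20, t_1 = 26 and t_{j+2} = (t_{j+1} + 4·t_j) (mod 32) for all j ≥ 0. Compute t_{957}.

Listing terms: t_0 = 20,  t_1 = 26,  t_2 = 10,  t_3 = 18,  t_4 = 26,  t_5 = 2,  t_6 = 10,  t_7 = 18.
Since (t_6, t_7) = (t_2, t_3) = (10, 18) (two consecutive terms determine the rest), the sequence is eventually periodic: after a pre-period of length 2 it cycles with period 4.
For j ≥ 2, t_j depends only on (j - 2) mod 4. (957 - 2) mod 4 = 3, so t_{957} = t_5 = 2.

2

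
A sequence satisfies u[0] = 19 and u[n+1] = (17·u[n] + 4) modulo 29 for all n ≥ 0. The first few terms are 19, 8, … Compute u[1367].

6

Listing terms: u[0] = 19,  u[1] = 8,  u[2] = 24,  u[3] = 6,  u[4] = 19.
Since u[4] = u[0] = 19, the sequence is periodic with period 4.
So u[1367] = u[0 + ((1367-0) mod 4)] = u[3] = 6.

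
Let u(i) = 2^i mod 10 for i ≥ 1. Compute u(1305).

Listing terms: u(1) = 2, u(2) = 4, u(3) = 8, u(4) = 6, u(5) = 2.
The sequence repeats with period 4.
So u(1305) = u(1 + ((1305-1) mod 4)) = u(1) = 2.

2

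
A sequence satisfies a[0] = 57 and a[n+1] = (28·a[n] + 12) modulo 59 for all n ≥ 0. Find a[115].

We have a[0] = 57, a[1] = 15, a[2] = 19, a[3] = 13, a[4] = 22, a[5] = 38, a[6] = 14, a[7] = 50, a[8] = 55, a[9] = 18, a[10] = 44, a[11] = 5, a[12] = 34, a[13] = 20, a[14] = 41, a[15] = 39, a[16] = 42, a[17] = 8, a[18] = 0, a[19] = 12, a[20] = 53, a[21] = 21, a[22] = 10, a[23] = 56, a[24] = 46, a[25] = 2, a[26] = 9, a[27] = 28, a[28] = 29, a[29] = 57.
Since a[29] = a[0] = 57, the sequence is periodic with period 29.
(115 - 0) mod 29 = 28, so a[115] = a[28] = 29.

29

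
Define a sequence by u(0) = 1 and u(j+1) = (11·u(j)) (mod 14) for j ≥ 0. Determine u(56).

9

u(0) = 1, u(1) = 11, u(2) = 9, u(3) = 1.
Since u(3) = u(0) = 1, the sequence is periodic with period 3.
So u(56) = u(0 + ((56-0) mod 3)) = u(2) = 9.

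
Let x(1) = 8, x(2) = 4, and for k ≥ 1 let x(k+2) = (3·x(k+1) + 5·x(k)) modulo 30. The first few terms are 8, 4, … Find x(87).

Listing terms: x(1) = 8; x(2) = 4; x(3) = 22; x(4) = 26; x(5) = 8; x(6) = 4.
Since (x(5), x(6)) = (x(1), x(2)) = (8, 4) (two consecutive terms determine the rest), the sequence is periodic with period 4.
So x(87) = x(1 + ((87-1) mod 4)) = x(3) = 22.

22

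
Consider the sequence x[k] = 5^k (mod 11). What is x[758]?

Listing terms: x[1] = 5, x[2] = 3, x[3] = 4, x[4] = 9, x[5] = 1, x[6] = 5.
Since x[6] = x[1] = 5, the sequence is periodic with period 5.
So x[758] = x[1 + ((758-1) mod 5)] = x[3] = 4.

4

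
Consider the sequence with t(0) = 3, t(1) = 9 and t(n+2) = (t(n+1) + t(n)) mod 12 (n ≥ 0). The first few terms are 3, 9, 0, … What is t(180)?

Listing terms: t(0) = 3,  t(1) = 9,  t(2) = 0,  t(3) = 9,  t(4) = 9,  t(5) = 6,  t(6) = 3,  t(7) = 9.
The sequence repeats with period 6.
(180 - 0) mod 6 = 0, so t(180) = t(0) = 3.

3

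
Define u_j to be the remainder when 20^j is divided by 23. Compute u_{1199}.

u_0 = 1; u_1 = 20; u_2 = 9; u_3 = 19; u_4 = 12; u_5 = 10; u_6 = 16; u_7 = 21; u_8 = 6; u_9 = 5; u_{10} = 8; u_{11} = 22; u_{12} = 3; u_{13} = 14; u_{14} = 4; u_{15} = 11; u_{16} = 13; u_{17} = 7; u_{18} = 2; u_{19} = 17; u_{20} = 18; u_{21} = 15; u_{22} = 1.
Since u_{22} = u_0 = 1, the sequence is periodic with period 22.
So u_{1199} = u_{0 + ((1199-0) mod 22)} = u_{11} = 22.

22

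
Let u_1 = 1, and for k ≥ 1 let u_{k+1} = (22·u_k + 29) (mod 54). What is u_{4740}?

Listing terms: u_1 = 1, u_2 = 51, u_3 = 17, u_4 = 25, u_5 = 39, u_6 = 23, u_7 = 49, u_8 = 27, u_9 = 29, u_{10} = 19, u_{11} = 15, u_{12} = 35, u_{13} = 43, u_{14} = 3, u_{15} = 41, u_{16} = 13, u_{17} = 45, u_{18} = 47, u_{19} = 37, u_{20} = 33, u_{21} = 53, u_{22} = 7, u_{23} = 21, u_{24} = 5, u_{25} = 31, u_{26} = 9, u_{27} = 11, u_{28} = 1.
The sequence repeats with period 27.
So u_{4740} = u_{1 + ((4740-1) mod 27)} = u_{15} = 41.

41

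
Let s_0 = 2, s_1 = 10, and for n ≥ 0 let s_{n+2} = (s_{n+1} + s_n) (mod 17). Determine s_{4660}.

6

s_0 = 2; s_1 = 10; s_2 = 12; s_3 = 5; s_4 = 0; s_5 = 5; s_6 = 5; s_7 = 10; s_8 = 15; s_9 = 8; s_{10} = 6; s_{11} = 14; s_{12} = 3; s_{13} = 0; s_{14} = 3; s_{15} = 3; s_{16} = 6; s_{17} = 9; s_{18} = 15; s_{19} = 7; s_{20} = 5; s_{21} = 12; s_{22} = 0; s_{23} = 12; s_{24} = 12; s_{25} = 7; s_{26} = 2; s_{27} = 9; s_{28} = 11; s_{29} = 3; s_{30} = 14; s_{31} = 0; s_{32} = 14; s_{33} = 14; s_{34} = 11; s_{35} = 8; s_{36} = 2; s_{37} = 10.
The sequence repeats with period 36.
So s_{4660} = s_{0 + ((4660-0) mod 36)} = s_{16} = 6.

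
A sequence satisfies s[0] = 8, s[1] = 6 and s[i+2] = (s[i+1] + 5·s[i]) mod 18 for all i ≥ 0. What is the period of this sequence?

18

We have s[0] = 8,  s[1] = 6,  s[2] = 10,  s[3] = 4,  s[4] = 0,  s[5] = 2,  s[6] = 2,  s[7] = 12,  s[8] = 4,  s[9] = 10,  s[10] = 12,  s[11] = 8,  s[12] = 14,  s[13] = 0,  s[14] = 16,  s[15] = 16,  s[16] = 6,  s[17] = 14,  s[18] = 8,  s[19] = 6.
The sequence repeats with period 18.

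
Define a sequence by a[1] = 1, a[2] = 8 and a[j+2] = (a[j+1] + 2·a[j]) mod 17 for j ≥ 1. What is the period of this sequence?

We have a[1] = 1, a[2] = 8, a[3] = 10, a[4] = 9, a[5] = 12, a[6] = 13, a[7] = 3, a[8] = 12, a[9] = 1, a[10] = 8.
The sequence repeats with period 8.

8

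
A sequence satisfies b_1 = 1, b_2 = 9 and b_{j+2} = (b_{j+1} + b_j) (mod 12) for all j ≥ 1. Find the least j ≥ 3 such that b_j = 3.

10

b_1 = 1,  b_2 = 9,  b_3 = 10,  b_4 = 7,  b_5 = 5,  b_6 = 0,  b_7 = 5,  b_8 = 5,  b_9 = 10,  b_{10} = 3,  b_{11} = 1,  b_{12} = 4,  b_{13} = 5,  b_{14} = 9,  b_{15} = 2,  b_{16} = 11,  b_{17} = 1,  b_{18} = 0,  b_{19} = 1,  b_{20} = 1,  b_{21} = 2,  b_{22} = 3,  b_{23} = 5,  b_{24} = 8,  b_{25} = 1,  b_{26} = 9.
Since (b_{25}, b_{26}) = (b_1, b_2) = (1, 9) (two consecutive terms determine the rest), the sequence is periodic with period 24.
The value 3 first appears (with j ≥ 3) at b_{10}.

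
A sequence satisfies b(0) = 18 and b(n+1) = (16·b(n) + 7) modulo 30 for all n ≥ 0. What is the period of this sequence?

15

Listing terms: b(0) = 18; b(1) = 25; b(2) = 17; b(3) = 9; b(4) = 1; b(5) = 23; b(6) = 15; b(7) = 7; b(8) = 29; b(9) = 21; b(10) = 13; b(11) = 5; b(12) = 27; b(13) = 19; b(14) = 11; b(15) = 3; b(16) = 25.
Since b(16) = b(1) = 25, the sequence is eventually periodic: after a pre-period of length 1 it cycles with period 15.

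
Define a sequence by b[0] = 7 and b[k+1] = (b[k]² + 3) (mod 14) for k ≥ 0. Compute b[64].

3

b[0] = 7,  b[1] = 10,  b[2] = 5,  b[3] = 0,  b[4] = 3,  b[5] = 12,  b[6] = 7.
The sequence repeats with period 6.
So b[64] = b[0 + ((64-0) mod 6)] = b[4] = 3.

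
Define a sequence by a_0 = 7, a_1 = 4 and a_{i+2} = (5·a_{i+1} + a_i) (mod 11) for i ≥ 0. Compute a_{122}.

5

a_0 = 7; a_1 = 4; a_2 = 5; a_3 = 7; a_4 = 7; a_5 = 9; a_6 = 8; a_7 = 5; a_8 = 0; a_9 = 5; a_{10} = 3; a_{11} = 9; a_{12} = 4; a_{13} = 7; a_{14} = 6; a_{15} = 4; a_{16} = 4; a_{17} = 2; a_{18} = 3; a_{19} = 6; a_{20} = 0; a_{21} = 6; a_{22} = 8; a_{23} = 2; a_{24} = 7; a_{25} = 4.
Since (a_{24}, a_{25}) = (a_0, a_1) = (7, 4) (two consecutive terms determine the rest), the sequence is periodic with period 24.
(122 - 0) mod 24 = 2, so a_{122} = a_2 = 5.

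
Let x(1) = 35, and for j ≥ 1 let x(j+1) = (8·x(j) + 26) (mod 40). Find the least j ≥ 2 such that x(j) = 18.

Listing terms: x(1) = 35,  x(2) = 26,  x(3) = 34,  x(4) = 18,  x(5) = 10,  x(6) = 26.
Since x(6) = x(2) = 26, the sequence is eventually periodic: after a pre-period of length 1 it cycles with period 4.
The value 18 first appears (with j ≥ 2) at x(4).

4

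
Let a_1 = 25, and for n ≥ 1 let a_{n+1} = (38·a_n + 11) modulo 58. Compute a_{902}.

29

Listing terms: a_1 = 25; a_2 = 33; a_3 = 47; a_4 = 57; a_5 = 31; a_6 = 29; a_7 = 11; a_8 = 23; a_9 = 15; a_{10} = 1; a_{11} = 49; a_{12} = 17; a_{13} = 19; a_{14} = 37; a_{15} = 25.
The sequence repeats with period 14.
So a_{902} = a_{1 + ((902-1) mod 14)} = a_6 = 29.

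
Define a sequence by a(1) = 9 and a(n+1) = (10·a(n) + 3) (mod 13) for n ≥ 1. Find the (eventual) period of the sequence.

6

We have a(1) = 9, a(2) = 2, a(3) = 10, a(4) = 12, a(5) = 6, a(6) = 11, a(7) = 9.
The sequence repeats with period 6.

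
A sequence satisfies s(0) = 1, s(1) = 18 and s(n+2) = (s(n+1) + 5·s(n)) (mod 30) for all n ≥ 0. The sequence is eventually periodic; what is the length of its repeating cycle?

We have s(0) = 1,  s(1) = 18,  s(2) = 23,  s(3) = 23,  s(4) = 18,  s(5) = 13,  s(6) = 13,  s(7) = 18,  s(8) = 23.
Since (s(7), s(8)) = (s(1), s(2)) = (18, 23) (two consecutive terms determine the rest), the sequence is eventually periodic: after a pre-period of length 1 it cycles with period 6.

6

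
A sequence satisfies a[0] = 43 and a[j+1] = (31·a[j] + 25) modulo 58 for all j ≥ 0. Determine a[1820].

43

Computing terms: a[0] = 43; a[1] = 24; a[2] = 15; a[3] = 26; a[4] = 19; a[5] = 34; a[6] = 35; a[7] = 8; a[8] = 41; a[9] = 20; a[10] = 7; a[11] = 10; a[12] = 45; a[13] = 28; a[14] = 23; a[15] = 42; a[16] = 51; a[17] = 40; a[18] = 47; a[19] = 32; a[20] = 31; a[21] = 0; a[22] = 25; a[23] = 46; a[24] = 1; a[25] = 56; a[26] = 21; a[27] = 38; a[28] = 43.
The sequence repeats with period 28.
(1820 - 0) mod 28 = 0, so a[1820] = a[0] = 43.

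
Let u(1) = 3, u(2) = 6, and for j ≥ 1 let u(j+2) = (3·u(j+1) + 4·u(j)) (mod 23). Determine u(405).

22

Listing terms: u(1) = 3, u(2) = 6, u(3) = 7, u(4) = 22, u(5) = 2, u(6) = 2, u(7) = 14, u(8) = 4, u(9) = 22, u(10) = 13, u(11) = 12, u(12) = 19, u(13) = 13, u(14) = 0, u(15) = 6, u(16) = 18, u(17) = 9, u(18) = 7, u(19) = 11, u(20) = 15, u(21) = 20, u(22) = 5, u(23) = 3, u(24) = 6.
The sequence repeats with period 22.
(405 - 1) mod 22 = 8, so u(405) = u(9) = 22.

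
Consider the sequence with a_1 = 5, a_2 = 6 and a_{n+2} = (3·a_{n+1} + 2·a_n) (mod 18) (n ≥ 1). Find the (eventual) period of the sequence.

We have a_1 = 5,  a_2 = 6,  a_3 = 10,  a_4 = 6,  a_5 = 2,  a_6 = 0,  a_7 = 4,  a_8 = 12,  a_9 = 8,  a_{10} = 12,  a_{11} = 16,  a_{12} = 0,  a_{13} = 14,  a_{14} = 6,  a_{15} = 10.
Since (a_{14}, a_{15}) = (a_2, a_3) = (6, 10) (two consecutive terms determine the rest), the sequence is eventually periodic: after a pre-period of length 1 it cycles with period 12.

12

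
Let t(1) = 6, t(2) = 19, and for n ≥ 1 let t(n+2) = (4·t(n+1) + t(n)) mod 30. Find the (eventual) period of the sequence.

40

t(1) = 6, t(2) = 19, t(3) = 22, t(4) = 17, t(5) = 0, t(6) = 17, t(7) = 8, t(8) = 19, t(9) = 24, t(10) = 25, t(11) = 4, t(12) = 11, t(13) = 18, t(14) = 23, t(15) = 20, t(16) = 13, t(17) = 12, t(18) = 1, t(19) = 16, t(20) = 5, t(21) = 6, t(22) = 29, t(23) = 2, t(24) = 7, t(25) = 0, t(26) = 7, t(27) = 28, t(28) = 29, t(29) = 24, t(30) = 5, t(31) = 14, t(32) = 1, t(33) = 18, t(34) = 13, t(35) = 10, t(36) = 23, t(37) = 12, t(38) = 11, t(39) = 26, t(40) = 25, t(41) = 6, t(42) = 19.
The sequence repeats with period 40.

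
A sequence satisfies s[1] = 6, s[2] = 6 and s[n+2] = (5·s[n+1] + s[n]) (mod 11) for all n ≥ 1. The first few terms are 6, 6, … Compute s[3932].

Computing terms: s[1] = 6, s[2] = 6, s[3] = 3, s[4] = 10, s[5] = 9, s[6] = 0, s[7] = 9, s[8] = 1, s[9] = 3, s[10] = 5, s[11] = 6, s[12] = 2, s[13] = 5, s[14] = 5, s[15] = 8, s[16] = 1, s[17] = 2, s[18] = 0, s[19] = 2, s[20] = 10, s[21] = 8, s[22] = 6, s[23] = 5, s[24] = 9, s[25] = 6, s[26] = 6.
The sequence repeats with period 24.
So s[3932] = s[1 + ((3932-1) mod 24)] = s[20] = 10.

10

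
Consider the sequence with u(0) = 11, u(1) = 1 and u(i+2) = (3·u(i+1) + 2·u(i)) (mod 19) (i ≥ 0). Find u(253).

1

u(0) = 11; u(1) = 1; u(2) = 6; u(3) = 1; u(4) = 15; u(5) = 9; u(6) = 0; u(7) = 18; u(8) = 16; u(9) = 8; u(10) = 18; u(11) = 13; u(12) = 18; u(13) = 4; u(14) = 10; u(15) = 0; u(16) = 1; u(17) = 3; u(18) = 11; u(19) = 1.
Since (u(18), u(19)) = (u(0), u(1)) = (11, 1) (two consecutive terms determine the rest), the sequence is periodic with period 18.
(253 - 0) mod 18 = 1, so u(253) = u(1) = 1.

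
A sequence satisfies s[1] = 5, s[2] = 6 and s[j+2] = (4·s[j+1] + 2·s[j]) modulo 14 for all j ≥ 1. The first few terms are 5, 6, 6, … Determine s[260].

4

Listing terms: s[1] = 5; s[2] = 6; s[3] = 6; s[4] = 8; s[5] = 2; s[6] = 10; s[7] = 2; s[8] = 0; s[9] = 4; s[10] = 2; s[11] = 2; s[12] = 12; s[13] = 10; s[14] = 8; s[15] = 10; s[16] = 0; s[17] = 6; s[18] = 10; s[19] = 10; s[20] = 4; s[21] = 8; s[22] = 12; s[23] = 8; s[24] = 0; s[25] = 2; s[26] = 8; s[27] = 8; s[28] = 6; s[29] = 12; s[30] = 4; s[31] = 12; s[32] = 0; s[33] = 10; s[34] = 12; s[35] = 12; s[36] = 2; s[37] = 4; s[38] = 6; s[39] = 4; s[40] = 0; s[41] = 8; s[42] = 4; s[43] = 4; s[44] = 10; s[45] = 6; s[46] = 2; s[47] = 6; s[48] = 0; s[49] = 12; s[50] = 6; s[51] = 6.
Since (s[50], s[51]) = (s[2], s[3]) = (6, 6) (two consecutive terms determine the rest), the sequence is eventually periodic: after a pre-period of length 1 it cycles with period 48.
For j ≥ 2, s[j] depends only on (j - 2) mod 48. (260 - 2) mod 48 = 18, so s[260] = s[20] = 4.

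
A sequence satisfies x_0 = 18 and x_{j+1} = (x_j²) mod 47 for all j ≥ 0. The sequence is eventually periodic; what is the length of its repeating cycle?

11

We have x_0 = 18; x_1 = 42; x_2 = 25; x_3 = 14; x_4 = 8; x_5 = 17; x_6 = 7; x_7 = 2; x_8 = 4; x_9 = 16; x_{10} = 21; x_{11} = 18.
Since x_{11} = x_0 = 18, the sequence is periodic with period 11.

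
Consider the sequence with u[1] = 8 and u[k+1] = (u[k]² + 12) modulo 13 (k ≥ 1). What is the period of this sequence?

3

We have u[1] = 8, u[2] = 11, u[3] = 3, u[4] = 8.
The sequence repeats with period 3.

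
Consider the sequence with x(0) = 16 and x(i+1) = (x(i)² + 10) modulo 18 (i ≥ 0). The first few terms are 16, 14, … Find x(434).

x(0) = 16; x(1) = 14; x(2) = 8; x(3) = 2; x(4) = 14.
Since x(4) = x(1) = 14, the sequence is eventually periodic: after a pre-period of length 1 it cycles with period 3.
For i ≥ 1, x(i) depends only on (i - 1) mod 3. (434 - 1) mod 3 = 1, so x(434) = x(2) = 8.

8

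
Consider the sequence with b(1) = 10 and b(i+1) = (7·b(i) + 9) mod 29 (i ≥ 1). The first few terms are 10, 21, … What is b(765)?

21

b(1) = 10, b(2) = 21, b(3) = 11, b(4) = 28, b(5) = 2, b(6) = 23, b(7) = 25, b(8) = 10.
The sequence repeats with period 7.
(765 - 1) mod 7 = 1, so b(765) = b(2) = 21.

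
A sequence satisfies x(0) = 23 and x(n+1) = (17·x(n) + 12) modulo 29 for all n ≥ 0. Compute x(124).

We have x(0) = 23,  x(1) = 26,  x(2) = 19,  x(3) = 16,  x(4) = 23.
Since x(4) = x(0) = 23, the sequence is periodic with period 4.
(124 - 0) mod 4 = 0, so x(124) = x(0) = 23.

23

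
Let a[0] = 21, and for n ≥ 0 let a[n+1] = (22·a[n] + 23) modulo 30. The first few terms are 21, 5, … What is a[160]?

Computing terms: a[0] = 21,  a[1] = 5,  a[2] = 13,  a[3] = 9,  a[4] = 11,  a[5] = 25,  a[6] = 3,  a[7] = 29,  a[8] = 1,  a[9] = 15,  a[10] = 23,  a[11] = 19,  a[12] = 21.
The sequence repeats with period 12.
(160 - 0) mod 12 = 4, so a[160] = a[4] = 11.

11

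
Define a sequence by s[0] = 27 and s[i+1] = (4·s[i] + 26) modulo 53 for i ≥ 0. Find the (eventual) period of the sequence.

Listing terms: s[0] = 27; s[1] = 28; s[2] = 32; s[3] = 48; s[4] = 6; s[5] = 50; s[6] = 14; s[7] = 29; s[8] = 36; s[9] = 11; s[10] = 17; s[11] = 41; s[12] = 31; s[13] = 44; s[14] = 43; s[15] = 39; s[16] = 23; s[17] = 12; s[18] = 21; s[19] = 4; s[20] = 42; s[21] = 35; s[22] = 7; s[23] = 1; s[24] = 30; s[25] = 40; s[26] = 27.
Since s[26] = s[0] = 27, the sequence is periodic with period 26.

26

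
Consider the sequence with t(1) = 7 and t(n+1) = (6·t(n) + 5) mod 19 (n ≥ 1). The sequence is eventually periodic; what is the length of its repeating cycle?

9

Listing terms: t(1) = 7,  t(2) = 9,  t(3) = 2,  t(4) = 17,  t(5) = 12,  t(6) = 1,  t(7) = 11,  t(8) = 14,  t(9) = 13,  t(10) = 7.
Since t(10) = t(1) = 7, the sequence is periodic with period 9.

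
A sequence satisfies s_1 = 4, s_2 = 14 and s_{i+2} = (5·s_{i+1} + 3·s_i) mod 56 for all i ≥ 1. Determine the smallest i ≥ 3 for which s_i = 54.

6

Listing terms: s_1 = 4,  s_2 = 14,  s_3 = 26,  s_4 = 4,  s_5 = 42,  s_6 = 54,  s_7 = 4,  s_8 = 14.
The sequence repeats with period 6.
The value 54 first appears (with i ≥ 3) at s_6.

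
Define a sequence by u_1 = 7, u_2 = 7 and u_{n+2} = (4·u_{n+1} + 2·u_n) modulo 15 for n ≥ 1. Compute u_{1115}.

We have u_1 = 7; u_2 = 7; u_3 = 12; u_4 = 2; u_5 = 2; u_6 = 12; u_7 = 7; u_8 = 7.
The sequence repeats with period 6.
So u_{1115} = u_{1 + ((1115-1) mod 6)} = u_5 = 2.

2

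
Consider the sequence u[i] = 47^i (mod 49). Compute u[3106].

37

u[1] = 47,  u[2] = 4,  u[3] = 41,  u[4] = 16,  u[5] = 17,  u[6] = 15,  u[7] = 19,  u[8] = 11,  u[9] = 27,  u[10] = 44,  u[11] = 10,  u[12] = 29,  u[13] = 40,  u[14] = 18,  u[15] = 13,  u[16] = 23,  u[17] = 3,  u[18] = 43,  u[19] = 12,  u[20] = 25,  u[21] = 48,  u[22] = 2,  u[23] = 45,  u[24] = 8,  u[25] = 33,  u[26] = 32,  u[27] = 34,  u[28] = 30,  u[29] = 38,  u[30] = 22,  u[31] = 5,  u[32] = 39,  u[33] = 20,  u[34] = 9,  u[35] = 31,  u[36] = 36,  u[37] = 26,  u[38] = 46,  u[39] = 6,  u[40] = 37,  u[41] = 24,  u[42] = 1,  u[43] = 47.
The sequence repeats with period 42.
So u[3106] = u[1 + ((3106-1) mod 42)] = u[40] = 37.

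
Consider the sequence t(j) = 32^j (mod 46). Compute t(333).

Listing terms: t(1) = 32,  t(2) = 12,  t(3) = 16,  t(4) = 6,  t(5) = 8,  t(6) = 26,  t(7) = 4,  t(8) = 36,  t(9) = 2,  t(10) = 18,  t(11) = 24,  t(12) = 32.
Since t(12) = t(1) = 32, the sequence is periodic with period 11.
So t(333) = t(1 + ((333-1) mod 11)) = t(3) = 16.

16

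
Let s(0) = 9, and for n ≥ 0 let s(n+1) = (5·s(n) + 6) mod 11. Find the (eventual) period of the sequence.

Computing terms: s(0) = 9,  s(1) = 7,  s(2) = 8,  s(3) = 2,  s(4) = 5,  s(5) = 9.
Since s(5) = s(0) = 9, the sequence is periodic with period 5.

5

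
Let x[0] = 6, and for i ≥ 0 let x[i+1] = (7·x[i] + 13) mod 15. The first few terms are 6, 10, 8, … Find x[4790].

We have x[0] = 6, x[1] = 10, x[2] = 8, x[3] = 9, x[4] = 1, x[5] = 5, x[6] = 3, x[7] = 4, x[8] = 11, x[9] = 0, x[10] = 13, x[11] = 14, x[12] = 6.
Since x[12] = x[0] = 6, the sequence is periodic with period 12.
(4790 - 0) mod 12 = 2, so x[4790] = x[2] = 8.

8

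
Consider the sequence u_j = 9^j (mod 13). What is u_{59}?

Computing terms: u_0 = 1,  u_1 = 9,  u_2 = 3,  u_3 = 1.
Since u_3 = u_0 = 1, the sequence is periodic with period 3.
So u_{59} = u_{0 + ((59-0) mod 3)} = u_2 = 3.

3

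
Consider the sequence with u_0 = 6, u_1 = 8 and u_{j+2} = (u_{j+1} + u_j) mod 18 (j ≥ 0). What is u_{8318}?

Listing terms: u_0 = 6,  u_1 = 8,  u_2 = 14,  u_3 = 4,  u_4 = 0,  u_5 = 4,  u_6 = 4,  u_7 = 8,  u_8 = 12,  u_9 = 2,  u_{10} = 14,  u_{11} = 16,  u_{12} = 12,  u_{13} = 10,  u_{14} = 4,  u_{15} = 14,  u_{16} = 0,  u_{17} = 14,  u_{18} = 14,  u_{19} = 10,  u_{20} = 6,  u_{21} = 16,  u_{22} = 4,  u_{23} = 2,  u_{24} = 6,  u_{25} = 8.
The sequence repeats with period 24.
So u_{8318} = u_{0 + ((8318-0) mod 24)} = u_{14} = 4.

4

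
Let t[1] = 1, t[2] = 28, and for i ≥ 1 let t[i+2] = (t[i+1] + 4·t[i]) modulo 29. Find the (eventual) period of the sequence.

35

We have t[1] = 1, t[2] = 28, t[3] = 3, t[4] = 28, t[5] = 11, t[6] = 7, t[7] = 22, t[8] = 21, t[9] = 22, t[10] = 19, t[11] = 20, t[12] = 9, t[13] = 2, t[14] = 9, t[15] = 17, t[16] = 24, t[17] = 5, t[18] = 14, t[19] = 5, t[20] = 3, t[21] = 23, t[22] = 6, t[23] = 11, t[24] = 6, t[25] = 21, t[26] = 16, t[27] = 13, t[28] = 19, t[29] = 13, t[30] = 2, t[31] = 25, t[32] = 4, t[33] = 17, t[34] = 4, t[35] = 14, t[36] = 1, t[37] = 28.
Since (t[36], t[37]) = (t[1], t[2]) = (1, 28) (two consecutive terms determine the rest), the sequence is periodic with period 35.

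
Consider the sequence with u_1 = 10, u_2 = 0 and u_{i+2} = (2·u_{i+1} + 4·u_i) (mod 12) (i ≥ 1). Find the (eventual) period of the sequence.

8

u_1 = 10, u_2 = 0, u_3 = 4, u_4 = 8, u_5 = 8, u_6 = 0, u_7 = 8, u_8 = 4, u_9 = 4, u_{10} = 0, u_{11} = 4.
Since (u_{10}, u_{11}) = (u_2, u_3) = (0, 4) (two consecutive terms determine the rest), the sequence is eventually periodic: after a pre-period of length 1 it cycles with period 8.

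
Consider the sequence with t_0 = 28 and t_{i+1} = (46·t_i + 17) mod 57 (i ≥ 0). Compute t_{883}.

51

Listing terms: t_0 = 28, t_1 = 51, t_2 = 26, t_3 = 16, t_4 = 12, t_5 = 56, t_6 = 28.
Since t_6 = t_0 = 28, the sequence is periodic with period 6.
So t_{883} = t_{0 + ((883-0) mod 6)} = t_1 = 51.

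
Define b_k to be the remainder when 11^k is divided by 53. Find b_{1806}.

24

Computing terms: b_0 = 1; b_1 = 11; b_2 = 15; b_3 = 6; b_4 = 13; b_5 = 37; b_6 = 36; b_7 = 25; b_8 = 10; b_9 = 4; b_{10} = 44; b_{11} = 7; b_{12} = 24; b_{13} = 52; b_{14} = 42; b_{15} = 38; b_{16} = 47; b_{17} = 40; b_{18} = 16; b_{19} = 17; b_{20} = 28; b_{21} = 43; b_{22} = 49; b_{23} = 9; b_{24} = 46; b_{25} = 29; b_{26} = 1.
The sequence repeats with period 26.
So b_{1806} = b_{0 + ((1806-0) mod 26)} = b_{12} = 24.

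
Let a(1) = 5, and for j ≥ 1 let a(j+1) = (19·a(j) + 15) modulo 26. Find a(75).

a(1) = 5; a(2) = 6; a(3) = 25; a(4) = 22; a(5) = 17; a(6) = 0; a(7) = 15; a(8) = 14; a(9) = 21; a(10) = 24; a(11) = 3; a(12) = 20; a(13) = 5.
Since a(13) = a(1) = 5, the sequence is periodic with period 12.
So a(75) = a(1 + ((75-1) mod 12)) = a(3) = 25.

25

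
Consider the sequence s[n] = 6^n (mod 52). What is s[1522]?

4

Computing terms: s[1] = 6,  s[2] = 36,  s[3] = 8,  s[4] = 48,  s[5] = 28,  s[6] = 12,  s[7] = 20,  s[8] = 16,  s[9] = 44,  s[10] = 4,  s[11] = 24,  s[12] = 40,  s[13] = 32,  s[14] = 36.
Since s[14] = s[2] = 36, the sequence is eventually periodic: after a pre-period of length 1 it cycles with period 12.
For n ≥ 2, s[n] depends only on (n - 2) mod 12. (1522 - 2) mod 12 = 8, so s[1522] = s[10] = 4.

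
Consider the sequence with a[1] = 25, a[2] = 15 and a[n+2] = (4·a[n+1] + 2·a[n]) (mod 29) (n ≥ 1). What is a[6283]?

a[1] = 25; a[2] = 15; a[3] = 23; a[4] = 6; a[5] = 12; a[6] = 2; a[7] = 3; a[8] = 16; a[9] = 12; a[10] = 22; a[11] = 25; a[12] = 28; a[13] = 17; a[14] = 8; a[15] = 8; a[16] = 19; a[17] = 5; a[18] = 0; a[19] = 10; a[20] = 11; a[21] = 6; a[22] = 17; a[23] = 22; a[24] = 6; a[25] = 10; a[26] = 23; a[27] = 25; a[28] = 1; a[29] = 25; a[30] = 15.
The sequence repeats with period 28.
So a[6283] = a[1 + ((6283-1) mod 28)] = a[11] = 25.

25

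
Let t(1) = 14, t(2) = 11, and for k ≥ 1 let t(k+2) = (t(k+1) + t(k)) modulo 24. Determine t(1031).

17

Listing terms: t(1) = 14, t(2) = 11, t(3) = 1, t(4) = 12, t(5) = 13, t(6) = 1, t(7) = 14, t(8) = 15, t(9) = 5, t(10) = 20, t(11) = 1, t(12) = 21, t(13) = 22, t(14) = 19, t(15) = 17, t(16) = 12, t(17) = 5, t(18) = 17, t(19) = 22, t(20) = 15, t(21) = 13, t(22) = 4, t(23) = 17, t(24) = 21, t(25) = 14, t(26) = 11.
The sequence repeats with period 24.
(1031 - 1) mod 24 = 22, so t(1031) = t(23) = 17.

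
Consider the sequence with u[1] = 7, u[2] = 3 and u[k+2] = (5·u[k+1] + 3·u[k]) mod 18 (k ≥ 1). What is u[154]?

9

Computing terms: u[1] = 7, u[2] = 3, u[3] = 0, u[4] = 9, u[5] = 9, u[6] = 0, u[7] = 9.
Since (u[6], u[7]) = (u[3], u[4]) = (0, 9) (two consecutive terms determine the rest), the sequence is eventually periodic: after a pre-period of length 2 it cycles with period 3.
For k ≥ 3, u[k] depends only on (k - 3) mod 3. (154 - 3) mod 3 = 1, so u[154] = u[4] = 9.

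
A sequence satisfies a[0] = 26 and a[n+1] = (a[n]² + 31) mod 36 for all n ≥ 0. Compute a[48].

8

a[0] = 26; a[1] = 23; a[2] = 20; a[3] = 35; a[4] = 32; a[5] = 11; a[6] = 8; a[7] = 23.
Since a[7] = a[1] = 23, the sequence is eventually periodic: after a pre-period of length 1 it cycles with period 6.
For n ≥ 1, a[n] depends only on (n - 1) mod 6. (48 - 1) mod 6 = 5, so a[48] = a[6] = 8.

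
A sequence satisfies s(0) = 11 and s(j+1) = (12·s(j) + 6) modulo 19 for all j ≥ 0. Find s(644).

s(0) = 11,  s(1) = 5,  s(2) = 9,  s(3) = 0,  s(4) = 6,  s(5) = 2,  s(6) = 11.
The sequence repeats with period 6.
(644 - 0) mod 6 = 2, so s(644) = s(2) = 9.

9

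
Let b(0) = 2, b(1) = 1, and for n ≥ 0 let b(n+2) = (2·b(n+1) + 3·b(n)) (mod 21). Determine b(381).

b(0) = 2,  b(1) = 1,  b(2) = 8,  b(3) = 19,  b(4) = 20,  b(5) = 13,  b(6) = 2,  b(7) = 1.
The sequence repeats with period 6.
So b(381) = b(0 + ((381-0) mod 6)) = b(3) = 19.

19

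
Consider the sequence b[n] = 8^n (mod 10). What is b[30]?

b[1] = 8,  b[2] = 4,  b[3] = 2,  b[4] = 6,  b[5] = 8.
The sequence repeats with period 4.
So b[30] = b[1 + ((30-1) mod 4)] = b[2] = 4.

4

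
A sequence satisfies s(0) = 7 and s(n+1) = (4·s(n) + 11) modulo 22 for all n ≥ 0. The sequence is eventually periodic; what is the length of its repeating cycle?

5

Listing terms: s(0) = 7,  s(1) = 17,  s(2) = 13,  s(3) = 19,  s(4) = 21,  s(5) = 7.
The sequence repeats with period 5.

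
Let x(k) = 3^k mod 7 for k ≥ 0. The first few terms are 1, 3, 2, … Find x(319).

3

We have x(0) = 1; x(1) = 3; x(2) = 2; x(3) = 6; x(4) = 4; x(5) = 5; x(6) = 1.
The sequence repeats with period 6.
(319 - 0) mod 6 = 1, so x(319) = x(1) = 3.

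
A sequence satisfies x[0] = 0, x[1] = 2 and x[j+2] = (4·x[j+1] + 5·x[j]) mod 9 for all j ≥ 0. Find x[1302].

6

x[0] = 0,  x[1] = 2,  x[2] = 8,  x[3] = 6,  x[4] = 1,  x[5] = 7,  x[6] = 6,  x[7] = 5,  x[8] = 5,  x[9] = 0,  x[10] = 7,  x[11] = 1,  x[12] = 3,  x[13] = 8,  x[14] = 2,  x[15] = 3,  x[16] = 4,  x[17] = 4,  x[18] = 0,  x[19] = 2.
The sequence repeats with period 18.
(1302 - 0) mod 18 = 6, so x[1302] = x[6] = 6.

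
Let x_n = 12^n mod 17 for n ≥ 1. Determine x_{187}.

6

We have x_1 = 12, x_2 = 8, x_3 = 11, x_4 = 13, x_5 = 3, x_6 = 2, x_7 = 7, x_8 = 16, x_9 = 5, x_{10} = 9, x_{11} = 6, x_{12} = 4, x_{13} = 14, x_{14} = 15, x_{15} = 10, x_{16} = 1, x_{17} = 12.
Since x_{17} = x_1 = 12, the sequence is periodic with period 16.
So x_{187} = x_{1 + ((187-1) mod 16)} = x_{11} = 6.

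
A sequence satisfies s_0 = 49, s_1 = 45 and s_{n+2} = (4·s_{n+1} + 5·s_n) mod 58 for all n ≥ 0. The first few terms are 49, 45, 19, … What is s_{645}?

45

s_0 = 49; s_1 = 45; s_2 = 19; s_3 = 11; s_4 = 23; s_5 = 31; s_6 = 7; s_7 = 9; s_8 = 13; s_9 = 39; s_{10} = 47; s_{11} = 35; s_{12} = 27; s_{13} = 51; s_{14} = 49; s_{15} = 45.
The sequence repeats with period 14.
So s_{645} = s_{0 + ((645-0) mod 14)} = s_1 = 45.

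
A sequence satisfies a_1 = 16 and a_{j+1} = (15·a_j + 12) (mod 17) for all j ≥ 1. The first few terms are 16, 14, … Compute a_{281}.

16

Computing terms: a_1 = 16,  a_2 = 14,  a_3 = 1,  a_4 = 10,  a_5 = 9,  a_6 = 11,  a_7 = 7,  a_8 = 15,  a_9 = 16.
Since a_9 = a_1 = 16, the sequence is periodic with period 8.
(281 - 1) mod 8 = 0, so a_{281} = a_1 = 16.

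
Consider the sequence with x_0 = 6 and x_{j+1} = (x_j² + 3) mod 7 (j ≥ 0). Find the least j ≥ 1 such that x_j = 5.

2

Computing terms: x_0 = 6; x_1 = 4; x_2 = 5; x_3 = 0; x_4 = 3; x_5 = 5.
Since x_5 = x_2 = 5, the sequence is eventually periodic: after a pre-period of length 2 it cycles with period 3.
The value 5 first appears (with j ≥ 1) at x_2.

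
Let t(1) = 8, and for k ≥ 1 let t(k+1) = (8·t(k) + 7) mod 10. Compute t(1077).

t(1) = 8,  t(2) = 1,  t(3) = 5,  t(4) = 7,  t(5) = 3,  t(6) = 1.
Since t(6) = t(2) = 1, the sequence is eventually periodic: after a pre-period of length 1 it cycles with period 4.
For k ≥ 2, t(k) depends only on (k - 2) mod 4. (1077 - 2) mod 4 = 3, so t(1077) = t(5) = 3.

3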